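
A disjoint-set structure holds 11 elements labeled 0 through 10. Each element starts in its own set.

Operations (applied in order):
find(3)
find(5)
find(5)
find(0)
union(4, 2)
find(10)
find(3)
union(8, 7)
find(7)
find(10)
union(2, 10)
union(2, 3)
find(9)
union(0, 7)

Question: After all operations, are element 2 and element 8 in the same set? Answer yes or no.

Step 1: find(3) -> no change; set of 3 is {3}
Step 2: find(5) -> no change; set of 5 is {5}
Step 3: find(5) -> no change; set of 5 is {5}
Step 4: find(0) -> no change; set of 0 is {0}
Step 5: union(4, 2) -> merged; set of 4 now {2, 4}
Step 6: find(10) -> no change; set of 10 is {10}
Step 7: find(3) -> no change; set of 3 is {3}
Step 8: union(8, 7) -> merged; set of 8 now {7, 8}
Step 9: find(7) -> no change; set of 7 is {7, 8}
Step 10: find(10) -> no change; set of 10 is {10}
Step 11: union(2, 10) -> merged; set of 2 now {2, 4, 10}
Step 12: union(2, 3) -> merged; set of 2 now {2, 3, 4, 10}
Step 13: find(9) -> no change; set of 9 is {9}
Step 14: union(0, 7) -> merged; set of 0 now {0, 7, 8}
Set of 2: {2, 3, 4, 10}; 8 is not a member.

Answer: no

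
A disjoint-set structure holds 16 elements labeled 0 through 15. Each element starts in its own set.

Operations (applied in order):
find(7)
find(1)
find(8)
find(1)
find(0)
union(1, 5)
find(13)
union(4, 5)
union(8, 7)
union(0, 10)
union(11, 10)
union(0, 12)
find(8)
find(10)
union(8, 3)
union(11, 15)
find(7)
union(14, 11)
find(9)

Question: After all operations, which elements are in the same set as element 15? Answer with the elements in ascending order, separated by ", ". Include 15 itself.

Answer: 0, 10, 11, 12, 14, 15

Derivation:
Step 1: find(7) -> no change; set of 7 is {7}
Step 2: find(1) -> no change; set of 1 is {1}
Step 3: find(8) -> no change; set of 8 is {8}
Step 4: find(1) -> no change; set of 1 is {1}
Step 5: find(0) -> no change; set of 0 is {0}
Step 6: union(1, 5) -> merged; set of 1 now {1, 5}
Step 7: find(13) -> no change; set of 13 is {13}
Step 8: union(4, 5) -> merged; set of 4 now {1, 4, 5}
Step 9: union(8, 7) -> merged; set of 8 now {7, 8}
Step 10: union(0, 10) -> merged; set of 0 now {0, 10}
Step 11: union(11, 10) -> merged; set of 11 now {0, 10, 11}
Step 12: union(0, 12) -> merged; set of 0 now {0, 10, 11, 12}
Step 13: find(8) -> no change; set of 8 is {7, 8}
Step 14: find(10) -> no change; set of 10 is {0, 10, 11, 12}
Step 15: union(8, 3) -> merged; set of 8 now {3, 7, 8}
Step 16: union(11, 15) -> merged; set of 11 now {0, 10, 11, 12, 15}
Step 17: find(7) -> no change; set of 7 is {3, 7, 8}
Step 18: union(14, 11) -> merged; set of 14 now {0, 10, 11, 12, 14, 15}
Step 19: find(9) -> no change; set of 9 is {9}
Component of 15: {0, 10, 11, 12, 14, 15}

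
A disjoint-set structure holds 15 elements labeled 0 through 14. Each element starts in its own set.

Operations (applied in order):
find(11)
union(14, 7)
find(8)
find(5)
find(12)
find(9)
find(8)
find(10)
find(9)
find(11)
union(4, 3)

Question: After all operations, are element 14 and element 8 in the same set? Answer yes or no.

Answer: no

Derivation:
Step 1: find(11) -> no change; set of 11 is {11}
Step 2: union(14, 7) -> merged; set of 14 now {7, 14}
Step 3: find(8) -> no change; set of 8 is {8}
Step 4: find(5) -> no change; set of 5 is {5}
Step 5: find(12) -> no change; set of 12 is {12}
Step 6: find(9) -> no change; set of 9 is {9}
Step 7: find(8) -> no change; set of 8 is {8}
Step 8: find(10) -> no change; set of 10 is {10}
Step 9: find(9) -> no change; set of 9 is {9}
Step 10: find(11) -> no change; set of 11 is {11}
Step 11: union(4, 3) -> merged; set of 4 now {3, 4}
Set of 14: {7, 14}; 8 is not a member.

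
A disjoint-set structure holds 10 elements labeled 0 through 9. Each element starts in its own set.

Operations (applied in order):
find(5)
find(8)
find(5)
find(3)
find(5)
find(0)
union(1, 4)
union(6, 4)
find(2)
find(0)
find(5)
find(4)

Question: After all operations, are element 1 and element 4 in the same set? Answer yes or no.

Step 1: find(5) -> no change; set of 5 is {5}
Step 2: find(8) -> no change; set of 8 is {8}
Step 3: find(5) -> no change; set of 5 is {5}
Step 4: find(3) -> no change; set of 3 is {3}
Step 5: find(5) -> no change; set of 5 is {5}
Step 6: find(0) -> no change; set of 0 is {0}
Step 7: union(1, 4) -> merged; set of 1 now {1, 4}
Step 8: union(6, 4) -> merged; set of 6 now {1, 4, 6}
Step 9: find(2) -> no change; set of 2 is {2}
Step 10: find(0) -> no change; set of 0 is {0}
Step 11: find(5) -> no change; set of 5 is {5}
Step 12: find(4) -> no change; set of 4 is {1, 4, 6}
Set of 1: {1, 4, 6}; 4 is a member.

Answer: yes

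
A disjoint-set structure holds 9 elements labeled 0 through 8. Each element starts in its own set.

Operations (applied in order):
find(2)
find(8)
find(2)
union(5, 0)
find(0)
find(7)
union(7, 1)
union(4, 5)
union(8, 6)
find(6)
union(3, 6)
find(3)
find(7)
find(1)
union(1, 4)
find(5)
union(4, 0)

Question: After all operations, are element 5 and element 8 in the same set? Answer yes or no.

Answer: no

Derivation:
Step 1: find(2) -> no change; set of 2 is {2}
Step 2: find(8) -> no change; set of 8 is {8}
Step 3: find(2) -> no change; set of 2 is {2}
Step 4: union(5, 0) -> merged; set of 5 now {0, 5}
Step 5: find(0) -> no change; set of 0 is {0, 5}
Step 6: find(7) -> no change; set of 7 is {7}
Step 7: union(7, 1) -> merged; set of 7 now {1, 7}
Step 8: union(4, 5) -> merged; set of 4 now {0, 4, 5}
Step 9: union(8, 6) -> merged; set of 8 now {6, 8}
Step 10: find(6) -> no change; set of 6 is {6, 8}
Step 11: union(3, 6) -> merged; set of 3 now {3, 6, 8}
Step 12: find(3) -> no change; set of 3 is {3, 6, 8}
Step 13: find(7) -> no change; set of 7 is {1, 7}
Step 14: find(1) -> no change; set of 1 is {1, 7}
Step 15: union(1, 4) -> merged; set of 1 now {0, 1, 4, 5, 7}
Step 16: find(5) -> no change; set of 5 is {0, 1, 4, 5, 7}
Step 17: union(4, 0) -> already same set; set of 4 now {0, 1, 4, 5, 7}
Set of 5: {0, 1, 4, 5, 7}; 8 is not a member.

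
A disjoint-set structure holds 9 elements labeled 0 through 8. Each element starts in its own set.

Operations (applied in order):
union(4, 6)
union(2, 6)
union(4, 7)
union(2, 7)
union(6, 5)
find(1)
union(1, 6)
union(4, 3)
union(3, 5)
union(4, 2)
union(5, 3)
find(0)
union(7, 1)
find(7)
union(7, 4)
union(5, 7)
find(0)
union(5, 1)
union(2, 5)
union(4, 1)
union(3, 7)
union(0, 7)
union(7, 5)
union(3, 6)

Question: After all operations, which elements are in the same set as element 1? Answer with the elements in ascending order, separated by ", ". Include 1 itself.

Step 1: union(4, 6) -> merged; set of 4 now {4, 6}
Step 2: union(2, 6) -> merged; set of 2 now {2, 4, 6}
Step 3: union(4, 7) -> merged; set of 4 now {2, 4, 6, 7}
Step 4: union(2, 7) -> already same set; set of 2 now {2, 4, 6, 7}
Step 5: union(6, 5) -> merged; set of 6 now {2, 4, 5, 6, 7}
Step 6: find(1) -> no change; set of 1 is {1}
Step 7: union(1, 6) -> merged; set of 1 now {1, 2, 4, 5, 6, 7}
Step 8: union(4, 3) -> merged; set of 4 now {1, 2, 3, 4, 5, 6, 7}
Step 9: union(3, 5) -> already same set; set of 3 now {1, 2, 3, 4, 5, 6, 7}
Step 10: union(4, 2) -> already same set; set of 4 now {1, 2, 3, 4, 5, 6, 7}
Step 11: union(5, 3) -> already same set; set of 5 now {1, 2, 3, 4, 5, 6, 7}
Step 12: find(0) -> no change; set of 0 is {0}
Step 13: union(7, 1) -> already same set; set of 7 now {1, 2, 3, 4, 5, 6, 7}
Step 14: find(7) -> no change; set of 7 is {1, 2, 3, 4, 5, 6, 7}
Step 15: union(7, 4) -> already same set; set of 7 now {1, 2, 3, 4, 5, 6, 7}
Step 16: union(5, 7) -> already same set; set of 5 now {1, 2, 3, 4, 5, 6, 7}
Step 17: find(0) -> no change; set of 0 is {0}
Step 18: union(5, 1) -> already same set; set of 5 now {1, 2, 3, 4, 5, 6, 7}
Step 19: union(2, 5) -> already same set; set of 2 now {1, 2, 3, 4, 5, 6, 7}
Step 20: union(4, 1) -> already same set; set of 4 now {1, 2, 3, 4, 5, 6, 7}
Step 21: union(3, 7) -> already same set; set of 3 now {1, 2, 3, 4, 5, 6, 7}
Step 22: union(0, 7) -> merged; set of 0 now {0, 1, 2, 3, 4, 5, 6, 7}
Step 23: union(7, 5) -> already same set; set of 7 now {0, 1, 2, 3, 4, 5, 6, 7}
Step 24: union(3, 6) -> already same set; set of 3 now {0, 1, 2, 3, 4, 5, 6, 7}
Component of 1: {0, 1, 2, 3, 4, 5, 6, 7}

Answer: 0, 1, 2, 3, 4, 5, 6, 7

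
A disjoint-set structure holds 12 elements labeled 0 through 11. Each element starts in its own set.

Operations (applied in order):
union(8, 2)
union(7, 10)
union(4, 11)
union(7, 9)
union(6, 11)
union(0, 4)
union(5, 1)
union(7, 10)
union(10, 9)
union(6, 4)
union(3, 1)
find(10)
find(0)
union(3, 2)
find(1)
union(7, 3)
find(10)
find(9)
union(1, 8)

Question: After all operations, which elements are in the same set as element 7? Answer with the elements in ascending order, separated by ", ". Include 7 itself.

Answer: 1, 2, 3, 5, 7, 8, 9, 10

Derivation:
Step 1: union(8, 2) -> merged; set of 8 now {2, 8}
Step 2: union(7, 10) -> merged; set of 7 now {7, 10}
Step 3: union(4, 11) -> merged; set of 4 now {4, 11}
Step 4: union(7, 9) -> merged; set of 7 now {7, 9, 10}
Step 5: union(6, 11) -> merged; set of 6 now {4, 6, 11}
Step 6: union(0, 4) -> merged; set of 0 now {0, 4, 6, 11}
Step 7: union(5, 1) -> merged; set of 5 now {1, 5}
Step 8: union(7, 10) -> already same set; set of 7 now {7, 9, 10}
Step 9: union(10, 9) -> already same set; set of 10 now {7, 9, 10}
Step 10: union(6, 4) -> already same set; set of 6 now {0, 4, 6, 11}
Step 11: union(3, 1) -> merged; set of 3 now {1, 3, 5}
Step 12: find(10) -> no change; set of 10 is {7, 9, 10}
Step 13: find(0) -> no change; set of 0 is {0, 4, 6, 11}
Step 14: union(3, 2) -> merged; set of 3 now {1, 2, 3, 5, 8}
Step 15: find(1) -> no change; set of 1 is {1, 2, 3, 5, 8}
Step 16: union(7, 3) -> merged; set of 7 now {1, 2, 3, 5, 7, 8, 9, 10}
Step 17: find(10) -> no change; set of 10 is {1, 2, 3, 5, 7, 8, 9, 10}
Step 18: find(9) -> no change; set of 9 is {1, 2, 3, 5, 7, 8, 9, 10}
Step 19: union(1, 8) -> already same set; set of 1 now {1, 2, 3, 5, 7, 8, 9, 10}
Component of 7: {1, 2, 3, 5, 7, 8, 9, 10}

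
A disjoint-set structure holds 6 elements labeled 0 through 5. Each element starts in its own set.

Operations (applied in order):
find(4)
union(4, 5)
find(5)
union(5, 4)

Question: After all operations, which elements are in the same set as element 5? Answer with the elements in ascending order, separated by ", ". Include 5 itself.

Answer: 4, 5

Derivation:
Step 1: find(4) -> no change; set of 4 is {4}
Step 2: union(4, 5) -> merged; set of 4 now {4, 5}
Step 3: find(5) -> no change; set of 5 is {4, 5}
Step 4: union(5, 4) -> already same set; set of 5 now {4, 5}
Component of 5: {4, 5}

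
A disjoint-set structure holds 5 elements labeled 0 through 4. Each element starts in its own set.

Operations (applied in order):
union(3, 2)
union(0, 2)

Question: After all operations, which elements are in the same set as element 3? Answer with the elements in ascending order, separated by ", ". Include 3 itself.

Answer: 0, 2, 3

Derivation:
Step 1: union(3, 2) -> merged; set of 3 now {2, 3}
Step 2: union(0, 2) -> merged; set of 0 now {0, 2, 3}
Component of 3: {0, 2, 3}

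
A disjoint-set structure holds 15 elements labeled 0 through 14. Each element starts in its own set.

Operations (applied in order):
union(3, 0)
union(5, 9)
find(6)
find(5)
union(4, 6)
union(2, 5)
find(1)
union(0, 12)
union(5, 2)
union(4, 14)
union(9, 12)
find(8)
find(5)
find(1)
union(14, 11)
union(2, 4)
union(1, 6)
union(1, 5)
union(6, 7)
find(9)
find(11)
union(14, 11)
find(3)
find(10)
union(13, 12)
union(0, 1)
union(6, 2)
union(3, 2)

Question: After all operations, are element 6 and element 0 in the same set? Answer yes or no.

Answer: yes

Derivation:
Step 1: union(3, 0) -> merged; set of 3 now {0, 3}
Step 2: union(5, 9) -> merged; set of 5 now {5, 9}
Step 3: find(6) -> no change; set of 6 is {6}
Step 4: find(5) -> no change; set of 5 is {5, 9}
Step 5: union(4, 6) -> merged; set of 4 now {4, 6}
Step 6: union(2, 5) -> merged; set of 2 now {2, 5, 9}
Step 7: find(1) -> no change; set of 1 is {1}
Step 8: union(0, 12) -> merged; set of 0 now {0, 3, 12}
Step 9: union(5, 2) -> already same set; set of 5 now {2, 5, 9}
Step 10: union(4, 14) -> merged; set of 4 now {4, 6, 14}
Step 11: union(9, 12) -> merged; set of 9 now {0, 2, 3, 5, 9, 12}
Step 12: find(8) -> no change; set of 8 is {8}
Step 13: find(5) -> no change; set of 5 is {0, 2, 3, 5, 9, 12}
Step 14: find(1) -> no change; set of 1 is {1}
Step 15: union(14, 11) -> merged; set of 14 now {4, 6, 11, 14}
Step 16: union(2, 4) -> merged; set of 2 now {0, 2, 3, 4, 5, 6, 9, 11, 12, 14}
Step 17: union(1, 6) -> merged; set of 1 now {0, 1, 2, 3, 4, 5, 6, 9, 11, 12, 14}
Step 18: union(1, 5) -> already same set; set of 1 now {0, 1, 2, 3, 4, 5, 6, 9, 11, 12, 14}
Step 19: union(6, 7) -> merged; set of 6 now {0, 1, 2, 3, 4, 5, 6, 7, 9, 11, 12, 14}
Step 20: find(9) -> no change; set of 9 is {0, 1, 2, 3, 4, 5, 6, 7, 9, 11, 12, 14}
Step 21: find(11) -> no change; set of 11 is {0, 1, 2, 3, 4, 5, 6, 7, 9, 11, 12, 14}
Step 22: union(14, 11) -> already same set; set of 14 now {0, 1, 2, 3, 4, 5, 6, 7, 9, 11, 12, 14}
Step 23: find(3) -> no change; set of 3 is {0, 1, 2, 3, 4, 5, 6, 7, 9, 11, 12, 14}
Step 24: find(10) -> no change; set of 10 is {10}
Step 25: union(13, 12) -> merged; set of 13 now {0, 1, 2, 3, 4, 5, 6, 7, 9, 11, 12, 13, 14}
Step 26: union(0, 1) -> already same set; set of 0 now {0, 1, 2, 3, 4, 5, 6, 7, 9, 11, 12, 13, 14}
Step 27: union(6, 2) -> already same set; set of 6 now {0, 1, 2, 3, 4, 5, 6, 7, 9, 11, 12, 13, 14}
Step 28: union(3, 2) -> already same set; set of 3 now {0, 1, 2, 3, 4, 5, 6, 7, 9, 11, 12, 13, 14}
Set of 6: {0, 1, 2, 3, 4, 5, 6, 7, 9, 11, 12, 13, 14}; 0 is a member.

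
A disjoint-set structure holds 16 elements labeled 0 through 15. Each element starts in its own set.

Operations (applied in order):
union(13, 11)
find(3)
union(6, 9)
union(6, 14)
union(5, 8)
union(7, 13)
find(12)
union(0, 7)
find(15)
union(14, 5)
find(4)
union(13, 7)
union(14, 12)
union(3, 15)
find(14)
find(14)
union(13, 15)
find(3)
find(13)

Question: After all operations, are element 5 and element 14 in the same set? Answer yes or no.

Answer: yes

Derivation:
Step 1: union(13, 11) -> merged; set of 13 now {11, 13}
Step 2: find(3) -> no change; set of 3 is {3}
Step 3: union(6, 9) -> merged; set of 6 now {6, 9}
Step 4: union(6, 14) -> merged; set of 6 now {6, 9, 14}
Step 5: union(5, 8) -> merged; set of 5 now {5, 8}
Step 6: union(7, 13) -> merged; set of 7 now {7, 11, 13}
Step 7: find(12) -> no change; set of 12 is {12}
Step 8: union(0, 7) -> merged; set of 0 now {0, 7, 11, 13}
Step 9: find(15) -> no change; set of 15 is {15}
Step 10: union(14, 5) -> merged; set of 14 now {5, 6, 8, 9, 14}
Step 11: find(4) -> no change; set of 4 is {4}
Step 12: union(13, 7) -> already same set; set of 13 now {0, 7, 11, 13}
Step 13: union(14, 12) -> merged; set of 14 now {5, 6, 8, 9, 12, 14}
Step 14: union(3, 15) -> merged; set of 3 now {3, 15}
Step 15: find(14) -> no change; set of 14 is {5, 6, 8, 9, 12, 14}
Step 16: find(14) -> no change; set of 14 is {5, 6, 8, 9, 12, 14}
Step 17: union(13, 15) -> merged; set of 13 now {0, 3, 7, 11, 13, 15}
Step 18: find(3) -> no change; set of 3 is {0, 3, 7, 11, 13, 15}
Step 19: find(13) -> no change; set of 13 is {0, 3, 7, 11, 13, 15}
Set of 5: {5, 6, 8, 9, 12, 14}; 14 is a member.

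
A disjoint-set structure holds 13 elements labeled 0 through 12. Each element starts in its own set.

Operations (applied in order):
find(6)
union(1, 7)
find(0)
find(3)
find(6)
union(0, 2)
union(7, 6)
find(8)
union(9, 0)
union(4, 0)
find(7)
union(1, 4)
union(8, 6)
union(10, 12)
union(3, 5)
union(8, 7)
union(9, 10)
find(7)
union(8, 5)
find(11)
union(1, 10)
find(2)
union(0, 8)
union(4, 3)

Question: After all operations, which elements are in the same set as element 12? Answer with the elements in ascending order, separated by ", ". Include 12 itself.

Step 1: find(6) -> no change; set of 6 is {6}
Step 2: union(1, 7) -> merged; set of 1 now {1, 7}
Step 3: find(0) -> no change; set of 0 is {0}
Step 4: find(3) -> no change; set of 3 is {3}
Step 5: find(6) -> no change; set of 6 is {6}
Step 6: union(0, 2) -> merged; set of 0 now {0, 2}
Step 7: union(7, 6) -> merged; set of 7 now {1, 6, 7}
Step 8: find(8) -> no change; set of 8 is {8}
Step 9: union(9, 0) -> merged; set of 9 now {0, 2, 9}
Step 10: union(4, 0) -> merged; set of 4 now {0, 2, 4, 9}
Step 11: find(7) -> no change; set of 7 is {1, 6, 7}
Step 12: union(1, 4) -> merged; set of 1 now {0, 1, 2, 4, 6, 7, 9}
Step 13: union(8, 6) -> merged; set of 8 now {0, 1, 2, 4, 6, 7, 8, 9}
Step 14: union(10, 12) -> merged; set of 10 now {10, 12}
Step 15: union(3, 5) -> merged; set of 3 now {3, 5}
Step 16: union(8, 7) -> already same set; set of 8 now {0, 1, 2, 4, 6, 7, 8, 9}
Step 17: union(9, 10) -> merged; set of 9 now {0, 1, 2, 4, 6, 7, 8, 9, 10, 12}
Step 18: find(7) -> no change; set of 7 is {0, 1, 2, 4, 6, 7, 8, 9, 10, 12}
Step 19: union(8, 5) -> merged; set of 8 now {0, 1, 2, 3, 4, 5, 6, 7, 8, 9, 10, 12}
Step 20: find(11) -> no change; set of 11 is {11}
Step 21: union(1, 10) -> already same set; set of 1 now {0, 1, 2, 3, 4, 5, 6, 7, 8, 9, 10, 12}
Step 22: find(2) -> no change; set of 2 is {0, 1, 2, 3, 4, 5, 6, 7, 8, 9, 10, 12}
Step 23: union(0, 8) -> already same set; set of 0 now {0, 1, 2, 3, 4, 5, 6, 7, 8, 9, 10, 12}
Step 24: union(4, 3) -> already same set; set of 4 now {0, 1, 2, 3, 4, 5, 6, 7, 8, 9, 10, 12}
Component of 12: {0, 1, 2, 3, 4, 5, 6, 7, 8, 9, 10, 12}

Answer: 0, 1, 2, 3, 4, 5, 6, 7, 8, 9, 10, 12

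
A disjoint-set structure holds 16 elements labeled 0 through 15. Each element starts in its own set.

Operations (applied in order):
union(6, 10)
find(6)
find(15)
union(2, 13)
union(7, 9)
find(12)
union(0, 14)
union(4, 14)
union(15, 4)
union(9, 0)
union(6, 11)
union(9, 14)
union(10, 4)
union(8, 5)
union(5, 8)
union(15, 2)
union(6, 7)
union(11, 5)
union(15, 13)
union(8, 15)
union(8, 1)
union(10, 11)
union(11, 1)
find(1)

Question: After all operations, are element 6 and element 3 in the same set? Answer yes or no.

Step 1: union(6, 10) -> merged; set of 6 now {6, 10}
Step 2: find(6) -> no change; set of 6 is {6, 10}
Step 3: find(15) -> no change; set of 15 is {15}
Step 4: union(2, 13) -> merged; set of 2 now {2, 13}
Step 5: union(7, 9) -> merged; set of 7 now {7, 9}
Step 6: find(12) -> no change; set of 12 is {12}
Step 7: union(0, 14) -> merged; set of 0 now {0, 14}
Step 8: union(4, 14) -> merged; set of 4 now {0, 4, 14}
Step 9: union(15, 4) -> merged; set of 15 now {0, 4, 14, 15}
Step 10: union(9, 0) -> merged; set of 9 now {0, 4, 7, 9, 14, 15}
Step 11: union(6, 11) -> merged; set of 6 now {6, 10, 11}
Step 12: union(9, 14) -> already same set; set of 9 now {0, 4, 7, 9, 14, 15}
Step 13: union(10, 4) -> merged; set of 10 now {0, 4, 6, 7, 9, 10, 11, 14, 15}
Step 14: union(8, 5) -> merged; set of 8 now {5, 8}
Step 15: union(5, 8) -> already same set; set of 5 now {5, 8}
Step 16: union(15, 2) -> merged; set of 15 now {0, 2, 4, 6, 7, 9, 10, 11, 13, 14, 15}
Step 17: union(6, 7) -> already same set; set of 6 now {0, 2, 4, 6, 7, 9, 10, 11, 13, 14, 15}
Step 18: union(11, 5) -> merged; set of 11 now {0, 2, 4, 5, 6, 7, 8, 9, 10, 11, 13, 14, 15}
Step 19: union(15, 13) -> already same set; set of 15 now {0, 2, 4, 5, 6, 7, 8, 9, 10, 11, 13, 14, 15}
Step 20: union(8, 15) -> already same set; set of 8 now {0, 2, 4, 5, 6, 7, 8, 9, 10, 11, 13, 14, 15}
Step 21: union(8, 1) -> merged; set of 8 now {0, 1, 2, 4, 5, 6, 7, 8, 9, 10, 11, 13, 14, 15}
Step 22: union(10, 11) -> already same set; set of 10 now {0, 1, 2, 4, 5, 6, 7, 8, 9, 10, 11, 13, 14, 15}
Step 23: union(11, 1) -> already same set; set of 11 now {0, 1, 2, 4, 5, 6, 7, 8, 9, 10, 11, 13, 14, 15}
Step 24: find(1) -> no change; set of 1 is {0, 1, 2, 4, 5, 6, 7, 8, 9, 10, 11, 13, 14, 15}
Set of 6: {0, 1, 2, 4, 5, 6, 7, 8, 9, 10, 11, 13, 14, 15}; 3 is not a member.

Answer: no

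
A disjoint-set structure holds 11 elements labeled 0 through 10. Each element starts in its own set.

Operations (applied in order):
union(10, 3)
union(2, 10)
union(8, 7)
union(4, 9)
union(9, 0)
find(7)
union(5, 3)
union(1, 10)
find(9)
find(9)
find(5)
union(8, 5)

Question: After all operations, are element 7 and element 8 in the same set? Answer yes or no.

Answer: yes

Derivation:
Step 1: union(10, 3) -> merged; set of 10 now {3, 10}
Step 2: union(2, 10) -> merged; set of 2 now {2, 3, 10}
Step 3: union(8, 7) -> merged; set of 8 now {7, 8}
Step 4: union(4, 9) -> merged; set of 4 now {4, 9}
Step 5: union(9, 0) -> merged; set of 9 now {0, 4, 9}
Step 6: find(7) -> no change; set of 7 is {7, 8}
Step 7: union(5, 3) -> merged; set of 5 now {2, 3, 5, 10}
Step 8: union(1, 10) -> merged; set of 1 now {1, 2, 3, 5, 10}
Step 9: find(9) -> no change; set of 9 is {0, 4, 9}
Step 10: find(9) -> no change; set of 9 is {0, 4, 9}
Step 11: find(5) -> no change; set of 5 is {1, 2, 3, 5, 10}
Step 12: union(8, 5) -> merged; set of 8 now {1, 2, 3, 5, 7, 8, 10}
Set of 7: {1, 2, 3, 5, 7, 8, 10}; 8 is a member.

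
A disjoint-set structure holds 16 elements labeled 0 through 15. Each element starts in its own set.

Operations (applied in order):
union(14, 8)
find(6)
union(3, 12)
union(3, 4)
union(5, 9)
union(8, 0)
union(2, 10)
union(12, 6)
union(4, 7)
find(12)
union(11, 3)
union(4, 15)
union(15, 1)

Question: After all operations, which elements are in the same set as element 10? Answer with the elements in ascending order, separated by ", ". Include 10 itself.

Answer: 2, 10

Derivation:
Step 1: union(14, 8) -> merged; set of 14 now {8, 14}
Step 2: find(6) -> no change; set of 6 is {6}
Step 3: union(3, 12) -> merged; set of 3 now {3, 12}
Step 4: union(3, 4) -> merged; set of 3 now {3, 4, 12}
Step 5: union(5, 9) -> merged; set of 5 now {5, 9}
Step 6: union(8, 0) -> merged; set of 8 now {0, 8, 14}
Step 7: union(2, 10) -> merged; set of 2 now {2, 10}
Step 8: union(12, 6) -> merged; set of 12 now {3, 4, 6, 12}
Step 9: union(4, 7) -> merged; set of 4 now {3, 4, 6, 7, 12}
Step 10: find(12) -> no change; set of 12 is {3, 4, 6, 7, 12}
Step 11: union(11, 3) -> merged; set of 11 now {3, 4, 6, 7, 11, 12}
Step 12: union(4, 15) -> merged; set of 4 now {3, 4, 6, 7, 11, 12, 15}
Step 13: union(15, 1) -> merged; set of 15 now {1, 3, 4, 6, 7, 11, 12, 15}
Component of 10: {2, 10}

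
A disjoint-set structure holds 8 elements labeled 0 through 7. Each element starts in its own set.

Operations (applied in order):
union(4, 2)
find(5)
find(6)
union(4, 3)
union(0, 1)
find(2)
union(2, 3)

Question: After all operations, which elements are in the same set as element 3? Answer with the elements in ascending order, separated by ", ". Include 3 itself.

Answer: 2, 3, 4

Derivation:
Step 1: union(4, 2) -> merged; set of 4 now {2, 4}
Step 2: find(5) -> no change; set of 5 is {5}
Step 3: find(6) -> no change; set of 6 is {6}
Step 4: union(4, 3) -> merged; set of 4 now {2, 3, 4}
Step 5: union(0, 1) -> merged; set of 0 now {0, 1}
Step 6: find(2) -> no change; set of 2 is {2, 3, 4}
Step 7: union(2, 3) -> already same set; set of 2 now {2, 3, 4}
Component of 3: {2, 3, 4}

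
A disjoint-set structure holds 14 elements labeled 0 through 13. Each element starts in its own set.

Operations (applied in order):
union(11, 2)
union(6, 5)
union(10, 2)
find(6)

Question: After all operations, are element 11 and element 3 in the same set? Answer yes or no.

Step 1: union(11, 2) -> merged; set of 11 now {2, 11}
Step 2: union(6, 5) -> merged; set of 6 now {5, 6}
Step 3: union(10, 2) -> merged; set of 10 now {2, 10, 11}
Step 4: find(6) -> no change; set of 6 is {5, 6}
Set of 11: {2, 10, 11}; 3 is not a member.

Answer: no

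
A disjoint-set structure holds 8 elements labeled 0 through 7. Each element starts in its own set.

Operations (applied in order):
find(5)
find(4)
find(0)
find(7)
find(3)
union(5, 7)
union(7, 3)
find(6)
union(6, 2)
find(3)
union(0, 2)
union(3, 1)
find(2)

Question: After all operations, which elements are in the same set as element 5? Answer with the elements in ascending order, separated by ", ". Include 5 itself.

Answer: 1, 3, 5, 7

Derivation:
Step 1: find(5) -> no change; set of 5 is {5}
Step 2: find(4) -> no change; set of 4 is {4}
Step 3: find(0) -> no change; set of 0 is {0}
Step 4: find(7) -> no change; set of 7 is {7}
Step 5: find(3) -> no change; set of 3 is {3}
Step 6: union(5, 7) -> merged; set of 5 now {5, 7}
Step 7: union(7, 3) -> merged; set of 7 now {3, 5, 7}
Step 8: find(6) -> no change; set of 6 is {6}
Step 9: union(6, 2) -> merged; set of 6 now {2, 6}
Step 10: find(3) -> no change; set of 3 is {3, 5, 7}
Step 11: union(0, 2) -> merged; set of 0 now {0, 2, 6}
Step 12: union(3, 1) -> merged; set of 3 now {1, 3, 5, 7}
Step 13: find(2) -> no change; set of 2 is {0, 2, 6}
Component of 5: {1, 3, 5, 7}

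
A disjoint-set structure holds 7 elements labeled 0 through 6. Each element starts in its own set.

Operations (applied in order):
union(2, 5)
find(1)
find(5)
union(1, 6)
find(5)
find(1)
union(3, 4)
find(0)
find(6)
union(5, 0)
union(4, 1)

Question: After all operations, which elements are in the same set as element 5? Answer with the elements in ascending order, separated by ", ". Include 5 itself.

Step 1: union(2, 5) -> merged; set of 2 now {2, 5}
Step 2: find(1) -> no change; set of 1 is {1}
Step 3: find(5) -> no change; set of 5 is {2, 5}
Step 4: union(1, 6) -> merged; set of 1 now {1, 6}
Step 5: find(5) -> no change; set of 5 is {2, 5}
Step 6: find(1) -> no change; set of 1 is {1, 6}
Step 7: union(3, 4) -> merged; set of 3 now {3, 4}
Step 8: find(0) -> no change; set of 0 is {0}
Step 9: find(6) -> no change; set of 6 is {1, 6}
Step 10: union(5, 0) -> merged; set of 5 now {0, 2, 5}
Step 11: union(4, 1) -> merged; set of 4 now {1, 3, 4, 6}
Component of 5: {0, 2, 5}

Answer: 0, 2, 5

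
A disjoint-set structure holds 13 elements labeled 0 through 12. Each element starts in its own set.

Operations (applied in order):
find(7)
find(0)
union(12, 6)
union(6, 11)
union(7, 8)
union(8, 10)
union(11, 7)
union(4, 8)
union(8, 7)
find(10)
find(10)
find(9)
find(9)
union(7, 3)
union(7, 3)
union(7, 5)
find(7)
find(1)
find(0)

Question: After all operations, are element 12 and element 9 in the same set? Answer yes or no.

Step 1: find(7) -> no change; set of 7 is {7}
Step 2: find(0) -> no change; set of 0 is {0}
Step 3: union(12, 6) -> merged; set of 12 now {6, 12}
Step 4: union(6, 11) -> merged; set of 6 now {6, 11, 12}
Step 5: union(7, 8) -> merged; set of 7 now {7, 8}
Step 6: union(8, 10) -> merged; set of 8 now {7, 8, 10}
Step 7: union(11, 7) -> merged; set of 11 now {6, 7, 8, 10, 11, 12}
Step 8: union(4, 8) -> merged; set of 4 now {4, 6, 7, 8, 10, 11, 12}
Step 9: union(8, 7) -> already same set; set of 8 now {4, 6, 7, 8, 10, 11, 12}
Step 10: find(10) -> no change; set of 10 is {4, 6, 7, 8, 10, 11, 12}
Step 11: find(10) -> no change; set of 10 is {4, 6, 7, 8, 10, 11, 12}
Step 12: find(9) -> no change; set of 9 is {9}
Step 13: find(9) -> no change; set of 9 is {9}
Step 14: union(7, 3) -> merged; set of 7 now {3, 4, 6, 7, 8, 10, 11, 12}
Step 15: union(7, 3) -> already same set; set of 7 now {3, 4, 6, 7, 8, 10, 11, 12}
Step 16: union(7, 5) -> merged; set of 7 now {3, 4, 5, 6, 7, 8, 10, 11, 12}
Step 17: find(7) -> no change; set of 7 is {3, 4, 5, 6, 7, 8, 10, 11, 12}
Step 18: find(1) -> no change; set of 1 is {1}
Step 19: find(0) -> no change; set of 0 is {0}
Set of 12: {3, 4, 5, 6, 7, 8, 10, 11, 12}; 9 is not a member.

Answer: no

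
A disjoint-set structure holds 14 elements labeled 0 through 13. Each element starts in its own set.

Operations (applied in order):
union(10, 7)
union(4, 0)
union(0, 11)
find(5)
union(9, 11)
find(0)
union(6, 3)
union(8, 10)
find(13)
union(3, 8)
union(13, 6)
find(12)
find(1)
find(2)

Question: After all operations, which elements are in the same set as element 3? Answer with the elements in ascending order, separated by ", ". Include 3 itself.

Answer: 3, 6, 7, 8, 10, 13

Derivation:
Step 1: union(10, 7) -> merged; set of 10 now {7, 10}
Step 2: union(4, 0) -> merged; set of 4 now {0, 4}
Step 3: union(0, 11) -> merged; set of 0 now {0, 4, 11}
Step 4: find(5) -> no change; set of 5 is {5}
Step 5: union(9, 11) -> merged; set of 9 now {0, 4, 9, 11}
Step 6: find(0) -> no change; set of 0 is {0, 4, 9, 11}
Step 7: union(6, 3) -> merged; set of 6 now {3, 6}
Step 8: union(8, 10) -> merged; set of 8 now {7, 8, 10}
Step 9: find(13) -> no change; set of 13 is {13}
Step 10: union(3, 8) -> merged; set of 3 now {3, 6, 7, 8, 10}
Step 11: union(13, 6) -> merged; set of 13 now {3, 6, 7, 8, 10, 13}
Step 12: find(12) -> no change; set of 12 is {12}
Step 13: find(1) -> no change; set of 1 is {1}
Step 14: find(2) -> no change; set of 2 is {2}
Component of 3: {3, 6, 7, 8, 10, 13}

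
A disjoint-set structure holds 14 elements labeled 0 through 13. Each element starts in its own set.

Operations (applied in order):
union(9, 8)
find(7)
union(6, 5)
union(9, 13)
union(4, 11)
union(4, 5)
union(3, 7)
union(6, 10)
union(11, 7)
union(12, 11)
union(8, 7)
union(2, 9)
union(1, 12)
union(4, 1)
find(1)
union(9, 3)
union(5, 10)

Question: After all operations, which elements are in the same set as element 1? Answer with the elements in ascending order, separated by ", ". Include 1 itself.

Answer: 1, 2, 3, 4, 5, 6, 7, 8, 9, 10, 11, 12, 13

Derivation:
Step 1: union(9, 8) -> merged; set of 9 now {8, 9}
Step 2: find(7) -> no change; set of 7 is {7}
Step 3: union(6, 5) -> merged; set of 6 now {5, 6}
Step 4: union(9, 13) -> merged; set of 9 now {8, 9, 13}
Step 5: union(4, 11) -> merged; set of 4 now {4, 11}
Step 6: union(4, 5) -> merged; set of 4 now {4, 5, 6, 11}
Step 7: union(3, 7) -> merged; set of 3 now {3, 7}
Step 8: union(6, 10) -> merged; set of 6 now {4, 5, 6, 10, 11}
Step 9: union(11, 7) -> merged; set of 11 now {3, 4, 5, 6, 7, 10, 11}
Step 10: union(12, 11) -> merged; set of 12 now {3, 4, 5, 6, 7, 10, 11, 12}
Step 11: union(8, 7) -> merged; set of 8 now {3, 4, 5, 6, 7, 8, 9, 10, 11, 12, 13}
Step 12: union(2, 9) -> merged; set of 2 now {2, 3, 4, 5, 6, 7, 8, 9, 10, 11, 12, 13}
Step 13: union(1, 12) -> merged; set of 1 now {1, 2, 3, 4, 5, 6, 7, 8, 9, 10, 11, 12, 13}
Step 14: union(4, 1) -> already same set; set of 4 now {1, 2, 3, 4, 5, 6, 7, 8, 9, 10, 11, 12, 13}
Step 15: find(1) -> no change; set of 1 is {1, 2, 3, 4, 5, 6, 7, 8, 9, 10, 11, 12, 13}
Step 16: union(9, 3) -> already same set; set of 9 now {1, 2, 3, 4, 5, 6, 7, 8, 9, 10, 11, 12, 13}
Step 17: union(5, 10) -> already same set; set of 5 now {1, 2, 3, 4, 5, 6, 7, 8, 9, 10, 11, 12, 13}
Component of 1: {1, 2, 3, 4, 5, 6, 7, 8, 9, 10, 11, 12, 13}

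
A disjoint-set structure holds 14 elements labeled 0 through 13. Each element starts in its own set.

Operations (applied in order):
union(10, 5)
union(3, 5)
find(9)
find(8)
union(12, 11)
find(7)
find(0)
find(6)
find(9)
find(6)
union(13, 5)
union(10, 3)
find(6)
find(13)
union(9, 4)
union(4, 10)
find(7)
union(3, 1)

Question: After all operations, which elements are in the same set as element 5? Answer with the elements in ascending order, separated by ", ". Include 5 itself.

Step 1: union(10, 5) -> merged; set of 10 now {5, 10}
Step 2: union(3, 5) -> merged; set of 3 now {3, 5, 10}
Step 3: find(9) -> no change; set of 9 is {9}
Step 4: find(8) -> no change; set of 8 is {8}
Step 5: union(12, 11) -> merged; set of 12 now {11, 12}
Step 6: find(7) -> no change; set of 7 is {7}
Step 7: find(0) -> no change; set of 0 is {0}
Step 8: find(6) -> no change; set of 6 is {6}
Step 9: find(9) -> no change; set of 9 is {9}
Step 10: find(6) -> no change; set of 6 is {6}
Step 11: union(13, 5) -> merged; set of 13 now {3, 5, 10, 13}
Step 12: union(10, 3) -> already same set; set of 10 now {3, 5, 10, 13}
Step 13: find(6) -> no change; set of 6 is {6}
Step 14: find(13) -> no change; set of 13 is {3, 5, 10, 13}
Step 15: union(9, 4) -> merged; set of 9 now {4, 9}
Step 16: union(4, 10) -> merged; set of 4 now {3, 4, 5, 9, 10, 13}
Step 17: find(7) -> no change; set of 7 is {7}
Step 18: union(3, 1) -> merged; set of 3 now {1, 3, 4, 5, 9, 10, 13}
Component of 5: {1, 3, 4, 5, 9, 10, 13}

Answer: 1, 3, 4, 5, 9, 10, 13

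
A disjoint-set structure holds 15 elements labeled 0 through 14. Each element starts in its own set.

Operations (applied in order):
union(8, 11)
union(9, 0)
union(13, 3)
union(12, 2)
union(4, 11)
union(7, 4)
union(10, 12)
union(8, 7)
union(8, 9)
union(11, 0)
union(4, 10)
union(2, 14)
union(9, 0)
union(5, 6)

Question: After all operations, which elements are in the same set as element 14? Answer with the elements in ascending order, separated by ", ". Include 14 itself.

Answer: 0, 2, 4, 7, 8, 9, 10, 11, 12, 14

Derivation:
Step 1: union(8, 11) -> merged; set of 8 now {8, 11}
Step 2: union(9, 0) -> merged; set of 9 now {0, 9}
Step 3: union(13, 3) -> merged; set of 13 now {3, 13}
Step 4: union(12, 2) -> merged; set of 12 now {2, 12}
Step 5: union(4, 11) -> merged; set of 4 now {4, 8, 11}
Step 6: union(7, 4) -> merged; set of 7 now {4, 7, 8, 11}
Step 7: union(10, 12) -> merged; set of 10 now {2, 10, 12}
Step 8: union(8, 7) -> already same set; set of 8 now {4, 7, 8, 11}
Step 9: union(8, 9) -> merged; set of 8 now {0, 4, 7, 8, 9, 11}
Step 10: union(11, 0) -> already same set; set of 11 now {0, 4, 7, 8, 9, 11}
Step 11: union(4, 10) -> merged; set of 4 now {0, 2, 4, 7, 8, 9, 10, 11, 12}
Step 12: union(2, 14) -> merged; set of 2 now {0, 2, 4, 7, 8, 9, 10, 11, 12, 14}
Step 13: union(9, 0) -> already same set; set of 9 now {0, 2, 4, 7, 8, 9, 10, 11, 12, 14}
Step 14: union(5, 6) -> merged; set of 5 now {5, 6}
Component of 14: {0, 2, 4, 7, 8, 9, 10, 11, 12, 14}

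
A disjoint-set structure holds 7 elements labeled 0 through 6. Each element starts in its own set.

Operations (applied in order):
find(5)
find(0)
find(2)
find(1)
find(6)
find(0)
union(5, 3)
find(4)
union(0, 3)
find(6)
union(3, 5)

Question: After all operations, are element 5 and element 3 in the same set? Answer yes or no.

Answer: yes

Derivation:
Step 1: find(5) -> no change; set of 5 is {5}
Step 2: find(0) -> no change; set of 0 is {0}
Step 3: find(2) -> no change; set of 2 is {2}
Step 4: find(1) -> no change; set of 1 is {1}
Step 5: find(6) -> no change; set of 6 is {6}
Step 6: find(0) -> no change; set of 0 is {0}
Step 7: union(5, 3) -> merged; set of 5 now {3, 5}
Step 8: find(4) -> no change; set of 4 is {4}
Step 9: union(0, 3) -> merged; set of 0 now {0, 3, 5}
Step 10: find(6) -> no change; set of 6 is {6}
Step 11: union(3, 5) -> already same set; set of 3 now {0, 3, 5}
Set of 5: {0, 3, 5}; 3 is a member.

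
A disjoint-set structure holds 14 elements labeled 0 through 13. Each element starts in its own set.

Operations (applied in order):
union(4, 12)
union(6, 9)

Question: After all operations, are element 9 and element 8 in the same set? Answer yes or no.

Answer: no

Derivation:
Step 1: union(4, 12) -> merged; set of 4 now {4, 12}
Step 2: union(6, 9) -> merged; set of 6 now {6, 9}
Set of 9: {6, 9}; 8 is not a member.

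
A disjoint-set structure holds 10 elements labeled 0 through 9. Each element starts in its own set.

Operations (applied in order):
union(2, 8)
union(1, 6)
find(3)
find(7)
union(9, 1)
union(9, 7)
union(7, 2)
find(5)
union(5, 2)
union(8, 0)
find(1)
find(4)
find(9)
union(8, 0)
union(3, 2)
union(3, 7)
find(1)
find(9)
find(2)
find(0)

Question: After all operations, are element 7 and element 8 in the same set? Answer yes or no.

Answer: yes

Derivation:
Step 1: union(2, 8) -> merged; set of 2 now {2, 8}
Step 2: union(1, 6) -> merged; set of 1 now {1, 6}
Step 3: find(3) -> no change; set of 3 is {3}
Step 4: find(7) -> no change; set of 7 is {7}
Step 5: union(9, 1) -> merged; set of 9 now {1, 6, 9}
Step 6: union(9, 7) -> merged; set of 9 now {1, 6, 7, 9}
Step 7: union(7, 2) -> merged; set of 7 now {1, 2, 6, 7, 8, 9}
Step 8: find(5) -> no change; set of 5 is {5}
Step 9: union(5, 2) -> merged; set of 5 now {1, 2, 5, 6, 7, 8, 9}
Step 10: union(8, 0) -> merged; set of 8 now {0, 1, 2, 5, 6, 7, 8, 9}
Step 11: find(1) -> no change; set of 1 is {0, 1, 2, 5, 6, 7, 8, 9}
Step 12: find(4) -> no change; set of 4 is {4}
Step 13: find(9) -> no change; set of 9 is {0, 1, 2, 5, 6, 7, 8, 9}
Step 14: union(8, 0) -> already same set; set of 8 now {0, 1, 2, 5, 6, 7, 8, 9}
Step 15: union(3, 2) -> merged; set of 3 now {0, 1, 2, 3, 5, 6, 7, 8, 9}
Step 16: union(3, 7) -> already same set; set of 3 now {0, 1, 2, 3, 5, 6, 7, 8, 9}
Step 17: find(1) -> no change; set of 1 is {0, 1, 2, 3, 5, 6, 7, 8, 9}
Step 18: find(9) -> no change; set of 9 is {0, 1, 2, 3, 5, 6, 7, 8, 9}
Step 19: find(2) -> no change; set of 2 is {0, 1, 2, 3, 5, 6, 7, 8, 9}
Step 20: find(0) -> no change; set of 0 is {0, 1, 2, 3, 5, 6, 7, 8, 9}
Set of 7: {0, 1, 2, 3, 5, 6, 7, 8, 9}; 8 is a member.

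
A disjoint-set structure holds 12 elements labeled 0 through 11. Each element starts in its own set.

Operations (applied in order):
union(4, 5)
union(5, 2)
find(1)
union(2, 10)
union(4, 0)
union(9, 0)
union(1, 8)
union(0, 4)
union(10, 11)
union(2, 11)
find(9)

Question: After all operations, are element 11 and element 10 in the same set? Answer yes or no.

Step 1: union(4, 5) -> merged; set of 4 now {4, 5}
Step 2: union(5, 2) -> merged; set of 5 now {2, 4, 5}
Step 3: find(1) -> no change; set of 1 is {1}
Step 4: union(2, 10) -> merged; set of 2 now {2, 4, 5, 10}
Step 5: union(4, 0) -> merged; set of 4 now {0, 2, 4, 5, 10}
Step 6: union(9, 0) -> merged; set of 9 now {0, 2, 4, 5, 9, 10}
Step 7: union(1, 8) -> merged; set of 1 now {1, 8}
Step 8: union(0, 4) -> already same set; set of 0 now {0, 2, 4, 5, 9, 10}
Step 9: union(10, 11) -> merged; set of 10 now {0, 2, 4, 5, 9, 10, 11}
Step 10: union(2, 11) -> already same set; set of 2 now {0, 2, 4, 5, 9, 10, 11}
Step 11: find(9) -> no change; set of 9 is {0, 2, 4, 5, 9, 10, 11}
Set of 11: {0, 2, 4, 5, 9, 10, 11}; 10 is a member.

Answer: yes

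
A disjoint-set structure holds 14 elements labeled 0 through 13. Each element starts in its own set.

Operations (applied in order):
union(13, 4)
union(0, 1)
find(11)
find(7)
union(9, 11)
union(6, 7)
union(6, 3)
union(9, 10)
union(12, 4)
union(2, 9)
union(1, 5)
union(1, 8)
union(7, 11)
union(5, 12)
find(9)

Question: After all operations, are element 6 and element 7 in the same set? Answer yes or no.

Step 1: union(13, 4) -> merged; set of 13 now {4, 13}
Step 2: union(0, 1) -> merged; set of 0 now {0, 1}
Step 3: find(11) -> no change; set of 11 is {11}
Step 4: find(7) -> no change; set of 7 is {7}
Step 5: union(9, 11) -> merged; set of 9 now {9, 11}
Step 6: union(6, 7) -> merged; set of 6 now {6, 7}
Step 7: union(6, 3) -> merged; set of 6 now {3, 6, 7}
Step 8: union(9, 10) -> merged; set of 9 now {9, 10, 11}
Step 9: union(12, 4) -> merged; set of 12 now {4, 12, 13}
Step 10: union(2, 9) -> merged; set of 2 now {2, 9, 10, 11}
Step 11: union(1, 5) -> merged; set of 1 now {0, 1, 5}
Step 12: union(1, 8) -> merged; set of 1 now {0, 1, 5, 8}
Step 13: union(7, 11) -> merged; set of 7 now {2, 3, 6, 7, 9, 10, 11}
Step 14: union(5, 12) -> merged; set of 5 now {0, 1, 4, 5, 8, 12, 13}
Step 15: find(9) -> no change; set of 9 is {2, 3, 6, 7, 9, 10, 11}
Set of 6: {2, 3, 6, 7, 9, 10, 11}; 7 is a member.

Answer: yes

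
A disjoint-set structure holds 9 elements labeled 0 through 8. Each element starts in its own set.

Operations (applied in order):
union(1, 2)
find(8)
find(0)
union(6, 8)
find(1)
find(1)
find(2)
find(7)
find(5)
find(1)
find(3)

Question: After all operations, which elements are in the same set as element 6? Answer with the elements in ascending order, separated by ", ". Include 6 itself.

Answer: 6, 8

Derivation:
Step 1: union(1, 2) -> merged; set of 1 now {1, 2}
Step 2: find(8) -> no change; set of 8 is {8}
Step 3: find(0) -> no change; set of 0 is {0}
Step 4: union(6, 8) -> merged; set of 6 now {6, 8}
Step 5: find(1) -> no change; set of 1 is {1, 2}
Step 6: find(1) -> no change; set of 1 is {1, 2}
Step 7: find(2) -> no change; set of 2 is {1, 2}
Step 8: find(7) -> no change; set of 7 is {7}
Step 9: find(5) -> no change; set of 5 is {5}
Step 10: find(1) -> no change; set of 1 is {1, 2}
Step 11: find(3) -> no change; set of 3 is {3}
Component of 6: {6, 8}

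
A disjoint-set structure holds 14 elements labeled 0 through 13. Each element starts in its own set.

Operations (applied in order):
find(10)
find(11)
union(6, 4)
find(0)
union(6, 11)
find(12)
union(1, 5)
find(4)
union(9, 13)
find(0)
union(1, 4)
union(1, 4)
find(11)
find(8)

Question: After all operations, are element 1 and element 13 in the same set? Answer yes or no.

Answer: no

Derivation:
Step 1: find(10) -> no change; set of 10 is {10}
Step 2: find(11) -> no change; set of 11 is {11}
Step 3: union(6, 4) -> merged; set of 6 now {4, 6}
Step 4: find(0) -> no change; set of 0 is {0}
Step 5: union(6, 11) -> merged; set of 6 now {4, 6, 11}
Step 6: find(12) -> no change; set of 12 is {12}
Step 7: union(1, 5) -> merged; set of 1 now {1, 5}
Step 8: find(4) -> no change; set of 4 is {4, 6, 11}
Step 9: union(9, 13) -> merged; set of 9 now {9, 13}
Step 10: find(0) -> no change; set of 0 is {0}
Step 11: union(1, 4) -> merged; set of 1 now {1, 4, 5, 6, 11}
Step 12: union(1, 4) -> already same set; set of 1 now {1, 4, 5, 6, 11}
Step 13: find(11) -> no change; set of 11 is {1, 4, 5, 6, 11}
Step 14: find(8) -> no change; set of 8 is {8}
Set of 1: {1, 4, 5, 6, 11}; 13 is not a member.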